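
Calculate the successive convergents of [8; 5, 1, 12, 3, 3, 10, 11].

8/1, 41/5, 49/6, 629/77, 1936/237, 6437/788, 66306/8117, 735803/90075

Using the convergent recurrence p_i = a_i*p_{i-1} + p_{i-2}, q_i = a_i*q_{i-1} + q_{i-2} with p_{-2}=0, p_{-1}=1, q_{-2}=1, q_{-1}=0:
  i=0: a_0=8, p_0 = 8*1 + 0 = 8, q_0 = 8*0 + 1 = 1.
  i=1: a_1=5, p_1 = 5*8 + 1 = 41, q_1 = 5*1 + 0 = 5.
  i=2: a_2=1, p_2 = 1*41 + 8 = 49, q_2 = 1*5 + 1 = 6.
  i=3: a_3=12, p_3 = 12*49 + 41 = 629, q_3 = 12*6 + 5 = 77.
  i=4: a_4=3, p_4 = 3*629 + 49 = 1936, q_4 = 3*77 + 6 = 237.
  i=5: a_5=3, p_5 = 3*1936 + 629 = 6437, q_5 = 3*237 + 77 = 788.
  i=6: a_6=10, p_6 = 10*6437 + 1936 = 66306, q_6 = 10*788 + 237 = 8117.
  i=7: a_7=11, p_7 = 11*66306 + 6437 = 735803, q_7 = 11*8117 + 788 = 90075.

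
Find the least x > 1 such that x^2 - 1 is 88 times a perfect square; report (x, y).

(x, y) = (197, 21)

First expand sqrt(88) as a continued fraction. With x_i = (sqrt(88) + m_i)/d_i and (m_0, d_0) = (0, 1): a_0 = floor(sqrt(88)) = 9, since 9^2 = 81 <= 88 < 100 = 10^2.
Iterate m_{i+1} = d_i*a_i - m_i, d_{i+1} = (88 - m_{i+1}^2)/d_i, a_{i+1} = floor((a_0 + m_{i+1})/d_{i+1}):
  m_1 = 1*9 - 0 = 9, d_1 = (88 - 9^2)/1 = 7/1 = 7, a_1 = floor((9 + 9)/7) = 2.
  m_2 = 7*2 - 9 = 5, d_2 = (88 - 5^2)/7 = 63/7 = 9, a_2 = floor((9 + 5)/9) = 1.
  m_3 = 9*1 - 5 = 4, d_3 = (88 - 4^2)/9 = 72/9 = 8, a_3 = floor((9 + 4)/8) = 1.
  m_4 = 8*1 - 4 = 4, d_4 = (88 - 4^2)/8 = 72/8 = 9, a_4 = floor((9 + 4)/9) = 1.
  m_5 = 9*1 - 4 = 5, d_5 = (88 - 5^2)/9 = 63/9 = 7, a_5 = floor((9 + 5)/7) = 2.
  m_6 = 7*2 - 5 = 9, d_6 = (88 - 9^2)/7 = 7/7 = 1, a_6 = floor((9 + 9)/1) = 18.
  m_7 = 1*18 - 9 = 9, d_7 = (88 - 9^2)/1 = 7/1 = 7: (m_7, d_7) = (m_1, d_1) = (9, 7), so from here the quotients repeat a_1, ..., a_6; the period length is 6.
So sqrt(88) = [9; (2, 1, 1, 1, 2, 18)] with period length k = 6.
k is even, so the fundamental solution of x^2 - 88y^2 = 1 is (p_{k-1}, q_{k-1}) = (p_5, q_5); compute convergents through index 5.
Convergents (p_i = a_i*p_{i-1} + p_{i-2}, q_i = a_i*q_{i-1} + q_{i-2} with p_{-2}=0, p_{-1}=1, q_{-2}=1, q_{-1}=0):
  i=0: a_0=9, p_0 = 9*1 + 0 = 9, q_0 = 9*0 + 1 = 1.
  i=1: a_1=2, p_1 = 2*9 + 1 = 19, q_1 = 2*1 + 0 = 2.
  i=2: a_2=1, p_2 = 1*19 + 9 = 28, q_2 = 1*2 + 1 = 3.
  i=3: a_3=1, p_3 = 1*28 + 19 = 47, q_3 = 1*3 + 2 = 5.
  i=4: a_4=1, p_4 = 1*47 + 28 = 75, q_4 = 1*5 + 3 = 8.
  i=5: a_5=2, p_5 = 2*75 + 47 = 197, q_5 = 2*8 + 5 = 21.
Check: 197^2 - 88*21^2 = 38809 - 38808 = 1, so (x, y) = (197, 21) solves the equation, and by the theorem it is the least positive solution.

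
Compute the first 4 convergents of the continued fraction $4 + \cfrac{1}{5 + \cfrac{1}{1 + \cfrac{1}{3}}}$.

4/1, 21/5, 25/6, 96/23

Using the convergent recurrence p_i = a_i*p_{i-1} + p_{i-2}, q_i = a_i*q_{i-1} + q_{i-2} with p_{-2}=0, p_{-1}=1, q_{-2}=1, q_{-1}=0:
  i=0: a_0=4, p_0 = 4*1 + 0 = 4, q_0 = 4*0 + 1 = 1.
  i=1: a_1=5, p_1 = 5*4 + 1 = 21, q_1 = 5*1 + 0 = 5.
  i=2: a_2=1, p_2 = 1*21 + 4 = 25, q_2 = 1*5 + 1 = 6.
  i=3: a_3=3, p_3 = 3*25 + 21 = 96, q_3 = 3*6 + 5 = 23.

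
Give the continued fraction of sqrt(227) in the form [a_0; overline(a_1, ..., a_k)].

[15; overline(15, 30)]

Write x_i = (sqrt(227) + m_i)/d_i with (m_0, d_0) = (0, 1). a_0 = floor(sqrt(227)) = 15, since 15^2 = 225 <= 227 < 256 = 16^2.
Iterate m_{i+1} = d_i*a_i - m_i, d_{i+1} = (227 - m_{i+1}^2)/d_i, a_{i+1} = floor((a_0 + m_{i+1})/d_{i+1}):
  m_1 = 1*15 - 0 = 15, d_1 = (227 - 15^2)/1 = 2/1 = 2, a_1 = floor((15 + 15)/2) = 15.
  m_2 = 2*15 - 15 = 15, d_2 = (227 - 15^2)/2 = 2/2 = 1, a_2 = floor((15 + 15)/1) = 30.
  m_3 = 1*30 - 15 = 15, d_3 = (227 - 15^2)/1 = 2/1 = 2: (m_3, d_3) = (m_1, d_1) = (15, 2), so from here the quotients repeat a_1, a_2; the period length is 2.
Hence the expansion of sqrt(227) is a_0 = 15 followed by the repeating block 15, 30 (period 2).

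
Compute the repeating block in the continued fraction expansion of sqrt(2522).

[50; (4, 1, 1, 4, 100)]

Write x_i = (sqrt(2522) + m_i)/d_i with (m_0, d_0) = (0, 1). a_0 = floor(sqrt(2522)) = 50, since 50^2 = 2500 <= 2522 < 2601 = 51^2.
Iterate m_{i+1} = d_i*a_i - m_i, d_{i+1} = (2522 - m_{i+1}^2)/d_i, a_{i+1} = floor((a_0 + m_{i+1})/d_{i+1}):
  m_1 = 1*50 - 0 = 50, d_1 = (2522 - 50^2)/1 = 22/1 = 22, a_1 = floor((50 + 50)/22) = 4.
  m_2 = 22*4 - 50 = 38, d_2 = (2522 - 38^2)/22 = 1078/22 = 49, a_2 = floor((50 + 38)/49) = 1.
  m_3 = 49*1 - 38 = 11, d_3 = (2522 - 11^2)/49 = 2401/49 = 49, a_3 = floor((50 + 11)/49) = 1.
  m_4 = 49*1 - 11 = 38, d_4 = (2522 - 38^2)/49 = 1078/49 = 22, a_4 = floor((50 + 38)/22) = 4.
  m_5 = 22*4 - 38 = 50, d_5 = (2522 - 50^2)/22 = 22/22 = 1, a_5 = floor((50 + 50)/1) = 100.
  m_6 = 1*100 - 50 = 50, d_6 = (2522 - 50^2)/1 = 22/1 = 22: (m_6, d_6) = (m_1, d_1) = (50, 22), so from here the quotients repeat a_1, ..., a_5; the period length is 5.
Hence the expansion of sqrt(2522) is a_0 = 50 followed by the repeating block 4, 1, 1, 4, 100 (period 5).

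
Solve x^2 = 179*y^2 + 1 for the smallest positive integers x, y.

First expand sqrt(179) as a continued fraction. With x_i = (sqrt(179) + m_i)/d_i and (m_0, d_0) = (0, 1): a_0 = floor(sqrt(179)) = 13, since 13^2 = 169 <= 179 < 196 = 14^2.
Iterate m_{i+1} = d_i*a_i - m_i, d_{i+1} = (179 - m_{i+1}^2)/d_i, a_{i+1} = floor((a_0 + m_{i+1})/d_{i+1}):
  m_1 = 1*13 - 0 = 13, d_1 = (179 - 13^2)/1 = 10/1 = 10, a_1 = floor((13 + 13)/10) = 2.
  m_2 = 10*2 - 13 = 7, d_2 = (179 - 7^2)/10 = 130/10 = 13, a_2 = floor((13 + 7)/13) = 1.
  m_3 = 13*1 - 7 = 6, d_3 = (179 - 6^2)/13 = 143/13 = 11, a_3 = floor((13 + 6)/11) = 1.
  m_4 = 11*1 - 6 = 5, d_4 = (179 - 5^2)/11 = 154/11 = 14, a_4 = floor((13 + 5)/14) = 1.
  m_5 = 14*1 - 5 = 9, d_5 = (179 - 9^2)/14 = 98/14 = 7, a_5 = floor((13 + 9)/7) = 3.
  m_6 = 7*3 - 9 = 12, d_6 = (179 - 12^2)/7 = 35/7 = 5, a_6 = floor((13 + 12)/5) = 5.
  m_7 = 5*5 - 12 = 13, d_7 = (179 - 13^2)/5 = 10/5 = 2, a_7 = floor((13 + 13)/2) = 13.
  m_8 = 2*13 - 13 = 13, d_8 = (179 - 13^2)/2 = 10/2 = 5, a_8 = floor((13 + 13)/5) = 5.
  m_9 = 5*5 - 13 = 12, d_9 = (179 - 12^2)/5 = 35/5 = 7, a_9 = floor((13 + 12)/7) = 3.
  m_10 = 7*3 - 12 = 9, d_10 = (179 - 9^2)/7 = 98/7 = 14, a_10 = floor((13 + 9)/14) = 1.
  m_11 = 14*1 - 9 = 5, d_11 = (179 - 5^2)/14 = 154/14 = 11, a_11 = floor((13 + 5)/11) = 1.
  m_12 = 11*1 - 5 = 6, d_12 = (179 - 6^2)/11 = 143/11 = 13, a_12 = floor((13 + 6)/13) = 1.
  m_13 = 13*1 - 6 = 7, d_13 = (179 - 7^2)/13 = 130/13 = 10, a_13 = floor((13 + 7)/10) = 2.
  m_14 = 10*2 - 7 = 13, d_14 = (179 - 13^2)/10 = 10/10 = 1, a_14 = floor((13 + 13)/1) = 26.
  m_15 = 1*26 - 13 = 13, d_15 = (179 - 13^2)/1 = 10/1 = 10: (m_15, d_15) = (m_1, d_1) = (13, 10), so from here the quotients repeat a_1, ..., a_14; the period length is 14.
So sqrt(179) = [13; (2, 1, 1, 1, 3, 5, 13, 5, 3, 1, 1, 1, 2, 26)] with period length k = 14.
k is even, so the fundamental solution of x^2 - 179y^2 = 1 is (p_{k-1}, q_{k-1}) = (p_13, q_13); compute convergents through index 13.
Convergents (p_i = a_i*p_{i-1} + p_{i-2}, q_i = a_i*q_{i-1} + q_{i-2} with p_{-2}=0, p_{-1}=1, q_{-2}=1, q_{-1}=0):
  i=0: a_0=13, p_0 = 13*1 + 0 = 13, q_0 = 13*0 + 1 = 1.
  i=1: a_1=2, p_1 = 2*13 + 1 = 27, q_1 = 2*1 + 0 = 2.
  i=2: a_2=1, p_2 = 1*27 + 13 = 40, q_2 = 1*2 + 1 = 3.
  i=3: a_3=1, p_3 = 1*40 + 27 = 67, q_3 = 1*3 + 2 = 5.
  i=4: a_4=1, p_4 = 1*67 + 40 = 107, q_4 = 1*5 + 3 = 8.
  i=5: a_5=3, p_5 = 3*107 + 67 = 388, q_5 = 3*8 + 5 = 29.
  i=6: a_6=5, p_6 = 5*388 + 107 = 2047, q_6 = 5*29 + 8 = 153.
  i=7: a_7=13, p_7 = 13*2047 + 388 = 26999, q_7 = 13*153 + 29 = 2018.
  i=8: a_8=5, p_8 = 5*26999 + 2047 = 137042, q_8 = 5*2018 + 153 = 10243.
  i=9: a_9=3, p_9 = 3*137042 + 26999 = 438125, q_9 = 3*10243 + 2018 = 32747.
  i=10: a_10=1, p_10 = 1*438125 + 137042 = 575167, q_10 = 1*32747 + 10243 = 42990.
  i=11: a_11=1, p_11 = 1*575167 + 438125 = 1013292, q_11 = 1*42990 + 32747 = 75737.
  i=12: a_12=1, p_12 = 1*1013292 + 575167 = 1588459, q_12 = 1*75737 + 42990 = 118727.
  i=13: a_13=2, p_13 = 2*1588459 + 1013292 = 4190210, q_13 = 2*118727 + 75737 = 313191.
Check: 4190210^2 - 179*313191^2 = 17557859844100 - 17557859844099 = 1, so (x, y) = (4190210, 313191) solves the equation, and by the theorem it is the least positive solution.

(x, y) = (4190210, 313191)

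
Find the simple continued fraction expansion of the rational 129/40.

[3; 4, 2, 4]

Run the Euclidean algorithm on 129 and 40; the successive quotients are the partial quotients a_0, a_1, ... (each step inverts the fractional part left over by the previous one):
  129 = 3*40 + 9, so a_0 = 3.
  40 = 4*9 + 4, so a_1 = 4.
  9 = 2*4 + 1, so a_2 = 2.
  4 = 4*1 + 0, so a_3 = 4.
The remainder reaches 0 after 4 divisions, so the expansion has 4 partial quotients, read off in order.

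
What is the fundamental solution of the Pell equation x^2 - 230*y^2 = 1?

First expand sqrt(230) as a continued fraction. With x_i = (sqrt(230) + m_i)/d_i and (m_0, d_0) = (0, 1): a_0 = floor(sqrt(230)) = 15, since 15^2 = 225 <= 230 < 256 = 16^2.
Iterate m_{i+1} = d_i*a_i - m_i, d_{i+1} = (230 - m_{i+1}^2)/d_i, a_{i+1} = floor((a_0 + m_{i+1})/d_{i+1}):
  m_1 = 1*15 - 0 = 15, d_1 = (230 - 15^2)/1 = 5/1 = 5, a_1 = floor((15 + 15)/5) = 6.
  m_2 = 5*6 - 15 = 15, d_2 = (230 - 15^2)/5 = 5/5 = 1, a_2 = floor((15 + 15)/1) = 30.
  m_3 = 1*30 - 15 = 15, d_3 = (230 - 15^2)/1 = 5/1 = 5: (m_3, d_3) = (m_1, d_1) = (15, 5), so from here the quotients repeat a_1, a_2; the period length is 2.
So sqrt(230) = [15; (6, 30)] with period length k = 2.
k is even, so the fundamental solution of x^2 - 230y^2 = 1 is (p_{k-1}, q_{k-1}) = (p_1, q_1); compute convergents through index 1.
Convergents (p_i = a_i*p_{i-1} + p_{i-2}, q_i = a_i*q_{i-1} + q_{i-2} with p_{-2}=0, p_{-1}=1, q_{-2}=1, q_{-1}=0):
  i=0: a_0=15, p_0 = 15*1 + 0 = 15, q_0 = 15*0 + 1 = 1.
  i=1: a_1=6, p_1 = 6*15 + 1 = 91, q_1 = 6*1 + 0 = 6.
Check: 91^2 - 230*6^2 = 8281 - 8280 = 1, so (x, y) = (91, 6) solves the equation, and by the theorem it is the least positive solution.

(x, y) = (91, 6)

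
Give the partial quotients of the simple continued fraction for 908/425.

[2; 7, 3, 19]

Run the Euclidean algorithm on 908 and 425; the successive quotients are the partial quotients a_0, a_1, ... (each step inverts the fractional part left over by the previous one):
  908 = 2*425 + 58, so a_0 = 2.
  425 = 7*58 + 19, so a_1 = 7.
  58 = 3*19 + 1, so a_2 = 3.
  19 = 19*1 + 0, so a_3 = 19.
The remainder reaches 0 after 4 divisions, so the expansion has 4 partial quotients, read off in order.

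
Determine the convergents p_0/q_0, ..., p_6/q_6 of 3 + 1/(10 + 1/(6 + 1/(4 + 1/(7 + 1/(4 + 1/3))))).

3/1, 31/10, 189/61, 787/254, 5698/1839, 23579/7610, 76435/24669

Using the convergent recurrence p_i = a_i*p_{i-1} + p_{i-2}, q_i = a_i*q_{i-1} + q_{i-2} with p_{-2}=0, p_{-1}=1, q_{-2}=1, q_{-1}=0:
  i=0: a_0=3, p_0 = 3*1 + 0 = 3, q_0 = 3*0 + 1 = 1.
  i=1: a_1=10, p_1 = 10*3 + 1 = 31, q_1 = 10*1 + 0 = 10.
  i=2: a_2=6, p_2 = 6*31 + 3 = 189, q_2 = 6*10 + 1 = 61.
  i=3: a_3=4, p_3 = 4*189 + 31 = 787, q_3 = 4*61 + 10 = 254.
  i=4: a_4=7, p_4 = 7*787 + 189 = 5698, q_4 = 7*254 + 61 = 1839.
  i=5: a_5=4, p_5 = 4*5698 + 787 = 23579, q_5 = 4*1839 + 254 = 7610.
  i=6: a_6=3, p_6 = 3*23579 + 5698 = 76435, q_6 = 3*7610 + 1839 = 24669.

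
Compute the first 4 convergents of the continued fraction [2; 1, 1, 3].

Using the convergent recurrence p_i = a_i*p_{i-1} + p_{i-2}, q_i = a_i*q_{i-1} + q_{i-2} with p_{-2}=0, p_{-1}=1, q_{-2}=1, q_{-1}=0:
  i=0: a_0=2, p_0 = 2*1 + 0 = 2, q_0 = 2*0 + 1 = 1.
  i=1: a_1=1, p_1 = 1*2 + 1 = 3, q_1 = 1*1 + 0 = 1.
  i=2: a_2=1, p_2 = 1*3 + 2 = 5, q_2 = 1*1 + 1 = 2.
  i=3: a_3=3, p_3 = 3*5 + 3 = 18, q_3 = 3*2 + 1 = 7.

2/1, 3/1, 5/2, 18/7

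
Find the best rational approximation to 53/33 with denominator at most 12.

8/5

Expand x = 53/33 as a continued fraction with the Euclidean algorithm:
  53 = 1*33 + 20, so a_0 = 1.
  33 = 1*20 + 13, so a_1 = 1.
  20 = 1*13 + 7, so a_2 = 1.
  13 = 1*7 + 6, so a_3 = 1.
  7 = 1*6 + 1, so a_4 = 1.
  6 = 6*1 + 0, so a_5 = 6.
so x = [1; 1, 1, 1, 1, 6].
Convergents (p_i = a_i*p_{i-1} + p_{i-2}, q_i = a_i*q_{i-1} + q_{i-2} with p_{-2}=0, p_{-1}=1, q_{-2}=1, q_{-1}=0), until the denominator exceeds 12:
  i=0: a_0=1, p_0 = 1*1 + 0 = 1, q_0 = 1*0 + 1 = 1.
  i=1: a_1=1, p_1 = 1*1 + 1 = 2, q_1 = 1*1 + 0 = 1.
  i=2: a_2=1, p_2 = 1*2 + 1 = 3, q_2 = 1*1 + 1 = 2.
  i=3: a_3=1, p_3 = 1*3 + 2 = 5, q_3 = 1*2 + 1 = 3.
  i=4: a_4=1, p_4 = 1*5 + 3 = 8, q_4 = 1*3 + 2 = 5.
  i=5: a_5=6, p_5 = 6*8 + 5 = 53, q_5 = 6*5 + 3 = 33.
q_5 = 33 > 12, so the last convergent with denominator <= 12 is p_4/q_4 = 8/5.
The closest fraction with denominator <= 12 is either p_4/q_4 or the intermediate fraction (k*p_4 + p_3)/(k*q_4 + q_3) with the largest k >= 1 whose denominator stays <= 12; these approach x as k grows, and every other convergent or intermediate fraction in range is farther away.
Largest k: floor((12 - q_3)/q_4) = floor((12 - 3)/5) = 1.
That gives (1*8 + 5)/(1*5 + 3) = 13/8.
Compare the errors: |x - 8/5| = |53*5 - 8*33|/(33*5) = 1/165, and |x - 13/8| = |53*8 - 13*33|/(33*8) = 5/264.
Cross-multiplying, 1*264 = 264 < 825 = 5*165, so 1/165 is smaller: the convergent 8/5 is closer to x than 13/8.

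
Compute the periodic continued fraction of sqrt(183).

Write x_i = (sqrt(183) + m_i)/d_i with (m_0, d_0) = (0, 1). a_0 = floor(sqrt(183)) = 13, since 13^2 = 169 <= 183 < 196 = 14^2.
Iterate m_{i+1} = d_i*a_i - m_i, d_{i+1} = (183 - m_{i+1}^2)/d_i, a_{i+1} = floor((a_0 + m_{i+1})/d_{i+1}):
  m_1 = 1*13 - 0 = 13, d_1 = (183 - 13^2)/1 = 14/1 = 14, a_1 = floor((13 + 13)/14) = 1.
  m_2 = 14*1 - 13 = 1, d_2 = (183 - 1^2)/14 = 182/14 = 13, a_2 = floor((13 + 1)/13) = 1.
  m_3 = 13*1 - 1 = 12, d_3 = (183 - 12^2)/13 = 39/13 = 3, a_3 = floor((13 + 12)/3) = 8.
  m_4 = 3*8 - 12 = 12, d_4 = (183 - 12^2)/3 = 39/3 = 13, a_4 = floor((13 + 12)/13) = 1.
  m_5 = 13*1 - 12 = 1, d_5 = (183 - 1^2)/13 = 182/13 = 14, a_5 = floor((13 + 1)/14) = 1.
  m_6 = 14*1 - 1 = 13, d_6 = (183 - 13^2)/14 = 14/14 = 1, a_6 = floor((13 + 13)/1) = 26.
  m_7 = 1*26 - 13 = 13, d_7 = (183 - 13^2)/1 = 14/1 = 14: (m_7, d_7) = (m_1, d_1) = (13, 14), so from here the quotients repeat a_1, ..., a_6; the period length is 6.
Hence the expansion of sqrt(183) is a_0 = 13 followed by the repeating block 1, 1, 8, 1, 1, 26 (period 6).

[13; (1, 1, 8, 1, 1, 26)]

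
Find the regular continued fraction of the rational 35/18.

Run the Euclidean algorithm on 35 and 18; the successive quotients are the partial quotients a_0, a_1, ... (each step inverts the fractional part left over by the previous one):
  35 = 1*18 + 17, so a_0 = 1.
  18 = 1*17 + 1, so a_1 = 1.
  17 = 17*1 + 0, so a_2 = 17.
The remainder reaches 0 after 3 divisions, so the expansion has 3 partial quotients, read off in order.

[1; 1, 17]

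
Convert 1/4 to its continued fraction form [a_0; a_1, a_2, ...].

[0; 4]

Run the Euclidean algorithm on 1 and 4; the successive quotients are the partial quotients a_0, a_1, ... (each step inverts the fractional part left over by the previous one):
  1 = 0*4 + 1, so a_0 = 0.
  4 = 4*1 + 0, so a_1 = 4.
The remainder reaches 0 after 2 divisions, so the expansion has 2 partial quotients, read off in order.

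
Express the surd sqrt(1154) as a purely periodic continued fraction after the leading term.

Write x_i = (sqrt(1154) + m_i)/d_i with (m_0, d_0) = (0, 1). a_0 = floor(sqrt(1154)) = 33, since 33^2 = 1089 <= 1154 < 1156 = 34^2.
Iterate m_{i+1} = d_i*a_i - m_i, d_{i+1} = (1154 - m_{i+1}^2)/d_i, a_{i+1} = floor((a_0 + m_{i+1})/d_{i+1}):
  m_1 = 1*33 - 0 = 33, d_1 = (1154 - 33^2)/1 = 65/1 = 65, a_1 = floor((33 + 33)/65) = 1.
  m_2 = 65*1 - 33 = 32, d_2 = (1154 - 32^2)/65 = 130/65 = 2, a_2 = floor((33 + 32)/2) = 32.
  m_3 = 2*32 - 32 = 32, d_3 = (1154 - 32^2)/2 = 130/2 = 65, a_3 = floor((33 + 32)/65) = 1.
  m_4 = 65*1 - 32 = 33, d_4 = (1154 - 33^2)/65 = 65/65 = 1, a_4 = floor((33 + 33)/1) = 66.
  m_5 = 1*66 - 33 = 33, d_5 = (1154 - 33^2)/1 = 65/1 = 65: (m_5, d_5) = (m_1, d_1) = (33, 65), so from here the quotients repeat a_1, ..., a_4; the period length is 4.
Hence the expansion of sqrt(1154) is a_0 = 33 followed by the repeating block 1, 32, 1, 66 (period 4).

[33; (1, 32, 1, 66)]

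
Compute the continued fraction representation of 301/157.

Run the Euclidean algorithm on 301 and 157; the successive quotients are the partial quotients a_0, a_1, ... (each step inverts the fractional part left over by the previous one):
  301 = 1*157 + 144, so a_0 = 1.
  157 = 1*144 + 13, so a_1 = 1.
  144 = 11*13 + 1, so a_2 = 11.
  13 = 13*1 + 0, so a_3 = 13.
The remainder reaches 0 after 4 divisions, so the expansion has 4 partial quotients, read off in order.

[1; 1, 11, 13]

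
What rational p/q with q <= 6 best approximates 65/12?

Expand x = 65/12 as a continued fraction with the Euclidean algorithm:
  65 = 5*12 + 5, so a_0 = 5.
  12 = 2*5 + 2, so a_1 = 2.
  5 = 2*2 + 1, so a_2 = 2.
  2 = 2*1 + 0, so a_3 = 2.
so x = [5; 2, 2, 2].
Convergents (p_i = a_i*p_{i-1} + p_{i-2}, q_i = a_i*q_{i-1} + q_{i-2} with p_{-2}=0, p_{-1}=1, q_{-2}=1, q_{-1}=0), until the denominator exceeds 6:
  i=0: a_0=5, p_0 = 5*1 + 0 = 5, q_0 = 5*0 + 1 = 1.
  i=1: a_1=2, p_1 = 2*5 + 1 = 11, q_1 = 2*1 + 0 = 2.
  i=2: a_2=2, p_2 = 2*11 + 5 = 27, q_2 = 2*2 + 1 = 5.
  i=3: a_3=2, p_3 = 2*27 + 11 = 65, q_3 = 2*5 + 2 = 12.
q_3 = 12 > 6, so the last convergent with denominator <= 6 is p_2/q_2 = 27/5.
The closest fraction with denominator <= 6 is either p_2/q_2 or the intermediate fraction (k*p_2 + p_1)/(k*q_2 + q_1) with the largest k >= 1 whose denominator stays <= 6; these approach x as k grows, and every other convergent or intermediate fraction in range is farther away.
Largest k: floor((6 - q_1)/q_2) = floor((6 - 2)/5) = 0.
Since k = 0, no intermediate fraction beyond p_2/q_2 has denominator <= 6, so the convergent 27/5 is the closest (its error is |65*5 - 27*12|/(12*5) = 1/60).

27/5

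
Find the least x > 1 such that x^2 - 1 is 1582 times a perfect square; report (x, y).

(x, y) = (8593649, 216060)

First expand sqrt(1582) as a continued fraction. With x_i = (sqrt(1582) + m_i)/d_i and (m_0, d_0) = (0, 1): a_0 = floor(sqrt(1582)) = 39, since 39^2 = 1521 <= 1582 < 1600 = 40^2.
Iterate m_{i+1} = d_i*a_i - m_i, d_{i+1} = (1582 - m_{i+1}^2)/d_i, a_{i+1} = floor((a_0 + m_{i+1})/d_{i+1}):
  m_1 = 1*39 - 0 = 39, d_1 = (1582 - 39^2)/1 = 61/1 = 61, a_1 = floor((39 + 39)/61) = 1.
  m_2 = 61*1 - 39 = 22, d_2 = (1582 - 22^2)/61 = 1098/61 = 18, a_2 = floor((39 + 22)/18) = 3.
  m_3 = 18*3 - 22 = 32, d_3 = (1582 - 32^2)/18 = 558/18 = 31, a_3 = floor((39 + 32)/31) = 2.
  m_4 = 31*2 - 32 = 30, d_4 = (1582 - 30^2)/31 = 682/31 = 22, a_4 = floor((39 + 30)/22) = 3.
  m_5 = 22*3 - 30 = 36, d_5 = (1582 - 36^2)/22 = 286/22 = 13, a_5 = floor((39 + 36)/13) = 5.
  m_6 = 13*5 - 36 = 29, d_6 = (1582 - 29^2)/13 = 741/13 = 57, a_6 = floor((39 + 29)/57) = 1.
  m_7 = 57*1 - 29 = 28, d_7 = (1582 - 28^2)/57 = 798/57 = 14, a_7 = floor((39 + 28)/14) = 4.
  m_8 = 14*4 - 28 = 28, d_8 = (1582 - 28^2)/14 = 798/14 = 57, a_8 = floor((39 + 28)/57) = 1.
  m_9 = 57*1 - 28 = 29, d_9 = (1582 - 29^2)/57 = 741/57 = 13, a_9 = floor((39 + 29)/13) = 5.
  m_10 = 13*5 - 29 = 36, d_10 = (1582 - 36^2)/13 = 286/13 = 22, a_10 = floor((39 + 36)/22) = 3.
  m_11 = 22*3 - 36 = 30, d_11 = (1582 - 30^2)/22 = 682/22 = 31, a_11 = floor((39 + 30)/31) = 2.
  m_12 = 31*2 - 30 = 32, d_12 = (1582 - 32^2)/31 = 558/31 = 18, a_12 = floor((39 + 32)/18) = 3.
  m_13 = 18*3 - 32 = 22, d_13 = (1582 - 22^2)/18 = 1098/18 = 61, a_13 = floor((39 + 22)/61) = 1.
  m_14 = 61*1 - 22 = 39, d_14 = (1582 - 39^2)/61 = 61/61 = 1, a_14 = floor((39 + 39)/1) = 78.
  m_15 = 1*78 - 39 = 39, d_15 = (1582 - 39^2)/1 = 61/1 = 61: (m_15, d_15) = (m_1, d_1) = (39, 61), so from here the quotients repeat a_1, ..., a_14; the period length is 14.
So sqrt(1582) = [39; (1, 3, 2, 3, 5, 1, 4, 1, 5, 3, 2, 3, 1, 78)] with period length k = 14.
k is even, so the fundamental solution of x^2 - 1582y^2 = 1 is (p_{k-1}, q_{k-1}) = (p_13, q_13); compute convergents through index 13.
Convergents (p_i = a_i*p_{i-1} + p_{i-2}, q_i = a_i*q_{i-1} + q_{i-2} with p_{-2}=0, p_{-1}=1, q_{-2}=1, q_{-1}=0):
  i=0: a_0=39, p_0 = 39*1 + 0 = 39, q_0 = 39*0 + 1 = 1.
  i=1: a_1=1, p_1 = 1*39 + 1 = 40, q_1 = 1*1 + 0 = 1.
  i=2: a_2=3, p_2 = 3*40 + 39 = 159, q_2 = 3*1 + 1 = 4.
  i=3: a_3=2, p_3 = 2*159 + 40 = 358, q_3 = 2*4 + 1 = 9.
  i=4: a_4=3, p_4 = 3*358 + 159 = 1233, q_4 = 3*9 + 4 = 31.
  i=5: a_5=5, p_5 = 5*1233 + 358 = 6523, q_5 = 5*31 + 9 = 164.
  i=6: a_6=1, p_6 = 1*6523 + 1233 = 7756, q_6 = 1*164 + 31 = 195.
  i=7: a_7=4, p_7 = 4*7756 + 6523 = 37547, q_7 = 4*195 + 164 = 944.
  i=8: a_8=1, p_8 = 1*37547 + 7756 = 45303, q_8 = 1*944 + 195 = 1139.
  i=9: a_9=5, p_9 = 5*45303 + 37547 = 264062, q_9 = 5*1139 + 944 = 6639.
  i=10: a_10=3, p_10 = 3*264062 + 45303 = 837489, q_10 = 3*6639 + 1139 = 21056.
  i=11: a_11=2, p_11 = 2*837489 + 264062 = 1939040, q_11 = 2*21056 + 6639 = 48751.
  i=12: a_12=3, p_12 = 3*1939040 + 837489 = 6654609, q_12 = 3*48751 + 21056 = 167309.
  i=13: a_13=1, p_13 = 1*6654609 + 1939040 = 8593649, q_13 = 1*167309 + 48751 = 216060.
Check: 8593649^2 - 1582*216060^2 = 73850803135201 - 73850803135200 = 1, so (x, y) = (8593649, 216060) solves the equation, and by the theorem it is the least positive solution.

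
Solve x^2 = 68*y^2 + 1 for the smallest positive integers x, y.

First expand sqrt(68) as a continued fraction. With x_i = (sqrt(68) + m_i)/d_i and (m_0, d_0) = (0, 1): a_0 = floor(sqrt(68)) = 8, since 8^2 = 64 <= 68 < 81 = 9^2.
Iterate m_{i+1} = d_i*a_i - m_i, d_{i+1} = (68 - m_{i+1}^2)/d_i, a_{i+1} = floor((a_0 + m_{i+1})/d_{i+1}):
  m_1 = 1*8 - 0 = 8, d_1 = (68 - 8^2)/1 = 4/1 = 4, a_1 = floor((8 + 8)/4) = 4.
  m_2 = 4*4 - 8 = 8, d_2 = (68 - 8^2)/4 = 4/4 = 1, a_2 = floor((8 + 8)/1) = 16.
  m_3 = 1*16 - 8 = 8, d_3 = (68 - 8^2)/1 = 4/1 = 4: (m_3, d_3) = (m_1, d_1) = (8, 4), so from here the quotients repeat a_1, a_2; the period length is 2.
So sqrt(68) = [8; (4, 16)] with period length k = 2.
k is even, so the fundamental solution of x^2 - 68y^2 = 1 is (p_{k-1}, q_{k-1}) = (p_1, q_1); compute convergents through index 1.
Convergents (p_i = a_i*p_{i-1} + p_{i-2}, q_i = a_i*q_{i-1} + q_{i-2} with p_{-2}=0, p_{-1}=1, q_{-2}=1, q_{-1}=0):
  i=0: a_0=8, p_0 = 8*1 + 0 = 8, q_0 = 8*0 + 1 = 1.
  i=1: a_1=4, p_1 = 4*8 + 1 = 33, q_1 = 4*1 + 0 = 4.
Check: 33^2 - 68*4^2 = 1089 - 1088 = 1, so (x, y) = (33, 4) solves the equation, and by the theorem it is the least positive solution.

(x, y) = (33, 4)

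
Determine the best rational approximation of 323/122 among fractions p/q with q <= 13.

29/11

Expand x = 323/122 as a continued fraction with the Euclidean algorithm:
  323 = 2*122 + 79, so a_0 = 2.
  122 = 1*79 + 43, so a_1 = 1.
  79 = 1*43 + 36, so a_2 = 1.
  43 = 1*36 + 7, so a_3 = 1.
  36 = 5*7 + 1, so a_4 = 5.
  7 = 7*1 + 0, so a_5 = 7.
so x = [2; 1, 1, 1, 5, 7].
Convergents (p_i = a_i*p_{i-1} + p_{i-2}, q_i = a_i*q_{i-1} + q_{i-2} with p_{-2}=0, p_{-1}=1, q_{-2}=1, q_{-1}=0), until the denominator exceeds 13:
  i=0: a_0=2, p_0 = 2*1 + 0 = 2, q_0 = 2*0 + 1 = 1.
  i=1: a_1=1, p_1 = 1*2 + 1 = 3, q_1 = 1*1 + 0 = 1.
  i=2: a_2=1, p_2 = 1*3 + 2 = 5, q_2 = 1*1 + 1 = 2.
  i=3: a_3=1, p_3 = 1*5 + 3 = 8, q_3 = 1*2 + 1 = 3.
  i=4: a_4=5, p_4 = 5*8 + 5 = 45, q_4 = 5*3 + 2 = 17.
q_4 = 17 > 13, so the last convergent with denominator <= 13 is p_3/q_3 = 8/3.
The closest fraction with denominator <= 13 is either p_3/q_3 or the intermediate fraction (k*p_3 + p_2)/(k*q_3 + q_2) with the largest k >= 1 whose denominator stays <= 13; these approach x as k grows, and every other convergent or intermediate fraction in range is farther away.
Largest k: floor((13 - q_2)/q_3) = floor((13 - 2)/3) = 3.
That gives (3*8 + 5)/(3*3 + 2) = 29/11.
Compare the errors: |x - 8/3| = |323*3 - 8*122|/(122*3) = 7/366, and |x - 29/11| = |323*11 - 29*122|/(122*11) = 15/1342.
Cross-multiplying, 15*366 = 5490 < 9394 = 7*1342, so 15/1342 is smaller: the intermediate fraction 29/11 is closer to x than 8/3.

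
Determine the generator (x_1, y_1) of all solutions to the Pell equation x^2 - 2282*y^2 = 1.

(x, y) = (3570351, 74740)

First expand sqrt(2282) as a continued fraction. With x_i = (sqrt(2282) + m_i)/d_i and (m_0, d_0) = (0, 1): a_0 = floor(sqrt(2282)) = 47, since 47^2 = 2209 <= 2282 < 2304 = 48^2.
Iterate m_{i+1} = d_i*a_i - m_i, d_{i+1} = (2282 - m_{i+1}^2)/d_i, a_{i+1} = floor((a_0 + m_{i+1})/d_{i+1}):
  m_1 = 1*47 - 0 = 47, d_1 = (2282 - 47^2)/1 = 73/1 = 73, a_1 = floor((47 + 47)/73) = 1.
  m_2 = 73*1 - 47 = 26, d_2 = (2282 - 26^2)/73 = 1606/73 = 22, a_2 = floor((47 + 26)/22) = 3.
  m_3 = 22*3 - 26 = 40, d_3 = (2282 - 40^2)/22 = 682/22 = 31, a_3 = floor((47 + 40)/31) = 2.
  m_4 = 31*2 - 40 = 22, d_4 = (2282 - 22^2)/31 = 1798/31 = 58, a_4 = floor((47 + 22)/58) = 1.
  m_5 = 58*1 - 22 = 36, d_5 = (2282 - 36^2)/58 = 986/58 = 17, a_5 = floor((47 + 36)/17) = 4.
  m_6 = 17*4 - 36 = 32, d_6 = (2282 - 32^2)/17 = 1258/17 = 74, a_6 = floor((47 + 32)/74) = 1.
  m_7 = 74*1 - 32 = 42, d_7 = (2282 - 42^2)/74 = 518/74 = 7, a_7 = floor((47 + 42)/7) = 12.
  m_8 = 7*12 - 42 = 42, d_8 = (2282 - 42^2)/7 = 518/7 = 74, a_8 = floor((47 + 42)/74) = 1.
  m_9 = 74*1 - 42 = 32, d_9 = (2282 - 32^2)/74 = 1258/74 = 17, a_9 = floor((47 + 32)/17) = 4.
  m_10 = 17*4 - 32 = 36, d_10 = (2282 - 36^2)/17 = 986/17 = 58, a_10 = floor((47 + 36)/58) = 1.
  m_11 = 58*1 - 36 = 22, d_11 = (2282 - 22^2)/58 = 1798/58 = 31, a_11 = floor((47 + 22)/31) = 2.
  m_12 = 31*2 - 22 = 40, d_12 = (2282 - 40^2)/31 = 682/31 = 22, a_12 = floor((47 + 40)/22) = 3.
  m_13 = 22*3 - 40 = 26, d_13 = (2282 - 26^2)/22 = 1606/22 = 73, a_13 = floor((47 + 26)/73) = 1.
  m_14 = 73*1 - 26 = 47, d_14 = (2282 - 47^2)/73 = 73/73 = 1, a_14 = floor((47 + 47)/1) = 94.
  m_15 = 1*94 - 47 = 47, d_15 = (2282 - 47^2)/1 = 73/1 = 73: (m_15, d_15) = (m_1, d_1) = (47, 73), so from here the quotients repeat a_1, ..., a_14; the period length is 14.
So sqrt(2282) = [47; (1, 3, 2, 1, 4, 1, 12, 1, 4, 1, 2, 3, 1, 94)] with period length k = 14.
k is even, so the fundamental solution of x^2 - 2282y^2 = 1 is (p_{k-1}, q_{k-1}) = (p_13, q_13); compute convergents through index 13.
Convergents (p_i = a_i*p_{i-1} + p_{i-2}, q_i = a_i*q_{i-1} + q_{i-2} with p_{-2}=0, p_{-1}=1, q_{-2}=1, q_{-1}=0):
  i=0: a_0=47, p_0 = 47*1 + 0 = 47, q_0 = 47*0 + 1 = 1.
  i=1: a_1=1, p_1 = 1*47 + 1 = 48, q_1 = 1*1 + 0 = 1.
  i=2: a_2=3, p_2 = 3*48 + 47 = 191, q_2 = 3*1 + 1 = 4.
  i=3: a_3=2, p_3 = 2*191 + 48 = 430, q_3 = 2*4 + 1 = 9.
  i=4: a_4=1, p_4 = 1*430 + 191 = 621, q_4 = 1*9 + 4 = 13.
  i=5: a_5=4, p_5 = 4*621 + 430 = 2914, q_5 = 4*13 + 9 = 61.
  i=6: a_6=1, p_6 = 1*2914 + 621 = 3535, q_6 = 1*61 + 13 = 74.
  i=7: a_7=12, p_7 = 12*3535 + 2914 = 45334, q_7 = 12*74 + 61 = 949.
  i=8: a_8=1, p_8 = 1*45334 + 3535 = 48869, q_8 = 1*949 + 74 = 1023.
  i=9: a_9=4, p_9 = 4*48869 + 45334 = 240810, q_9 = 4*1023 + 949 = 5041.
  i=10: a_10=1, p_10 = 1*240810 + 48869 = 289679, q_10 = 1*5041 + 1023 = 6064.
  i=11: a_11=2, p_11 = 2*289679 + 240810 = 820168, q_11 = 2*6064 + 5041 = 17169.
  i=12: a_12=3, p_12 = 3*820168 + 289679 = 2750183, q_12 = 3*17169 + 6064 = 57571.
  i=13: a_13=1, p_13 = 1*2750183 + 820168 = 3570351, q_13 = 1*57571 + 17169 = 74740.
Check: 3570351^2 - 2282*74740^2 = 12747406263201 - 12747406263200 = 1, so (x, y) = (3570351, 74740) solves the equation, and by the theorem it is the least positive solution.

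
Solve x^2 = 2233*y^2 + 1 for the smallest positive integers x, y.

First expand sqrt(2233) as a continued fraction. With x_i = (sqrt(2233) + m_i)/d_i and (m_0, d_0) = (0, 1): a_0 = floor(sqrt(2233)) = 47, since 47^2 = 2209 <= 2233 < 2304 = 48^2.
Iterate m_{i+1} = d_i*a_i - m_i, d_{i+1} = (2233 - m_{i+1}^2)/d_i, a_{i+1} = floor((a_0 + m_{i+1})/d_{i+1}):
  m_1 = 1*47 - 0 = 47, d_1 = (2233 - 47^2)/1 = 24/1 = 24, a_1 = floor((47 + 47)/24) = 3.
  m_2 = 24*3 - 47 = 25, d_2 = (2233 - 25^2)/24 = 1608/24 = 67, a_2 = floor((47 + 25)/67) = 1.
  m_3 = 67*1 - 25 = 42, d_3 = (2233 - 42^2)/67 = 469/67 = 7, a_3 = floor((47 + 42)/7) = 12.
  m_4 = 7*12 - 42 = 42, d_4 = (2233 - 42^2)/7 = 469/7 = 67, a_4 = floor((47 + 42)/67) = 1.
  m_5 = 67*1 - 42 = 25, d_5 = (2233 - 25^2)/67 = 1608/67 = 24, a_5 = floor((47 + 25)/24) = 3.
  m_6 = 24*3 - 25 = 47, d_6 = (2233 - 47^2)/24 = 24/24 = 1, a_6 = floor((47 + 47)/1) = 94.
  m_7 = 1*94 - 47 = 47, d_7 = (2233 - 47^2)/1 = 24/1 = 24: (m_7, d_7) = (m_1, d_1) = (47, 24), so from here the quotients repeat a_1, ..., a_6; the period length is 6.
So sqrt(2233) = [47; (3, 1, 12, 1, 3, 94)] with period length k = 6.
k is even, so the fundamental solution of x^2 - 2233y^2 = 1 is (p_{k-1}, q_{k-1}) = (p_5, q_5); compute convergents through index 5.
Convergents (p_i = a_i*p_{i-1} + p_{i-2}, q_i = a_i*q_{i-1} + q_{i-2} with p_{-2}=0, p_{-1}=1, q_{-2}=1, q_{-1}=0):
  i=0: a_0=47, p_0 = 47*1 + 0 = 47, q_0 = 47*0 + 1 = 1.
  i=1: a_1=3, p_1 = 3*47 + 1 = 142, q_1 = 3*1 + 0 = 3.
  i=2: a_2=1, p_2 = 1*142 + 47 = 189, q_2 = 1*3 + 1 = 4.
  i=3: a_3=12, p_3 = 12*189 + 142 = 2410, q_3 = 12*4 + 3 = 51.
  i=4: a_4=1, p_4 = 1*2410 + 189 = 2599, q_4 = 1*51 + 4 = 55.
  i=5: a_5=3, p_5 = 3*2599 + 2410 = 10207, q_5 = 3*55 + 51 = 216.
Check: 10207^2 - 2233*216^2 = 104182849 - 104182848 = 1, so (x, y) = (10207, 216) solves the equation, and by the theorem it is the least positive solution.

(x, y) = (10207, 216)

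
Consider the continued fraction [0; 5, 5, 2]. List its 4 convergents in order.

0/1, 1/5, 5/26, 11/57

Using the convergent recurrence p_i = a_i*p_{i-1} + p_{i-2}, q_i = a_i*q_{i-1} + q_{i-2} with p_{-2}=0, p_{-1}=1, q_{-2}=1, q_{-1}=0:
  i=0: a_0=0, p_0 = 0*1 + 0 = 0, q_0 = 0*0 + 1 = 1.
  i=1: a_1=5, p_1 = 5*0 + 1 = 1, q_1 = 5*1 + 0 = 5.
  i=2: a_2=5, p_2 = 5*1 + 0 = 5, q_2 = 5*5 + 1 = 26.
  i=3: a_3=2, p_3 = 2*5 + 1 = 11, q_3 = 2*26 + 5 = 57.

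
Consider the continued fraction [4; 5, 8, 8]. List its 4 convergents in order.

4/1, 21/5, 172/41, 1397/333

Using the convergent recurrence p_i = a_i*p_{i-1} + p_{i-2}, q_i = a_i*q_{i-1} + q_{i-2} with p_{-2}=0, p_{-1}=1, q_{-2}=1, q_{-1}=0:
  i=0: a_0=4, p_0 = 4*1 + 0 = 4, q_0 = 4*0 + 1 = 1.
  i=1: a_1=5, p_1 = 5*4 + 1 = 21, q_1 = 5*1 + 0 = 5.
  i=2: a_2=8, p_2 = 8*21 + 4 = 172, q_2 = 8*5 + 1 = 41.
  i=3: a_3=8, p_3 = 8*172 + 21 = 1397, q_3 = 8*41 + 5 = 333.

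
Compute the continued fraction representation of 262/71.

Run the Euclidean algorithm on 262 and 71; the successive quotients are the partial quotients a_0, a_1, ... (each step inverts the fractional part left over by the previous one):
  262 = 3*71 + 49, so a_0 = 3.
  71 = 1*49 + 22, so a_1 = 1.
  49 = 2*22 + 5, so a_2 = 2.
  22 = 4*5 + 2, so a_3 = 4.
  5 = 2*2 + 1, so a_4 = 2.
  2 = 2*1 + 0, so a_5 = 2.
The remainder reaches 0 after 6 divisions, so the expansion has 6 partial quotients, read off in order.

[3; 1, 2, 4, 2, 2]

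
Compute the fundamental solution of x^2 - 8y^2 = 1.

First expand sqrt(8) as a continued fraction. With x_i = (sqrt(8) + m_i)/d_i and (m_0, d_0) = (0, 1): a_0 = floor(sqrt(8)) = 2, since 2^2 = 4 <= 8 < 9 = 3^2.
Iterate m_{i+1} = d_i*a_i - m_i, d_{i+1} = (8 - m_{i+1}^2)/d_i, a_{i+1} = floor((a_0 + m_{i+1})/d_{i+1}):
  m_1 = 1*2 - 0 = 2, d_1 = (8 - 2^2)/1 = 4/1 = 4, a_1 = floor((2 + 2)/4) = 1.
  m_2 = 4*1 - 2 = 2, d_2 = (8 - 2^2)/4 = 4/4 = 1, a_2 = floor((2 + 2)/1) = 4.
  m_3 = 1*4 - 2 = 2, d_3 = (8 - 2^2)/1 = 4/1 = 4: (m_3, d_3) = (m_1, d_1) = (2, 4), so from here the quotients repeat a_1, a_2; the period length is 2.
So sqrt(8) = [2; (1, 4)] with period length k = 2.
k is even, so the fundamental solution of x^2 - 8y^2 = 1 is (p_{k-1}, q_{k-1}) = (p_1, q_1); compute convergents through index 1.
Convergents (p_i = a_i*p_{i-1} + p_{i-2}, q_i = a_i*q_{i-1} + q_{i-2} with p_{-2}=0, p_{-1}=1, q_{-2}=1, q_{-1}=0):
  i=0: a_0=2, p_0 = 2*1 + 0 = 2, q_0 = 2*0 + 1 = 1.
  i=1: a_1=1, p_1 = 1*2 + 1 = 3, q_1 = 1*1 + 0 = 1.
Check: 3^2 - 8*1^2 = 9 - 8 = 1, so (x, y) = (3, 1) solves the equation, and by the theorem it is the least positive solution.

(x, y) = (3, 1)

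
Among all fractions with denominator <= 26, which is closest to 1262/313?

105/26

Expand x = 1262/313 as a continued fraction with the Euclidean algorithm:
  1262 = 4*313 + 10, so a_0 = 4.
  313 = 31*10 + 3, so a_1 = 31.
  10 = 3*3 + 1, so a_2 = 3.
  3 = 3*1 + 0, so a_3 = 3.
so x = [4; 31, 3, 3].
Convergents (p_i = a_i*p_{i-1} + p_{i-2}, q_i = a_i*q_{i-1} + q_{i-2} with p_{-2}=0, p_{-1}=1, q_{-2}=1, q_{-1}=0), until the denominator exceeds 26:
  i=0: a_0=4, p_0 = 4*1 + 0 = 4, q_0 = 4*0 + 1 = 1.
  i=1: a_1=31, p_1 = 31*4 + 1 = 125, q_1 = 31*1 + 0 = 31.
q_1 = 31 > 26, so the last convergent with denominator <= 26 is p_0/q_0 = 4/1.
The closest fraction with denominator <= 26 is either p_0/q_0 or the intermediate fraction (k*p_0 + p_{-1})/(k*q_0 + q_{-1}) with the largest k >= 1 whose denominator stays <= 26; these approach x as k grows, and every other convergent or intermediate fraction in range is farther away.
Largest k: floor((26 - q_{-1})/q_0) = floor((26 - 0)/1) = 26 (using the seeds p_{-1} = 1, q_{-1} = 0).
That gives (26*4 + 1)/(26*1 + 0) = 105/26.
Compare the errors: |x - 4/1| = |1262*1 - 4*313|/(313*1) = 10/313, and |x - 105/26| = |1262*26 - 105*313|/(313*26) = 53/8138.
Cross-multiplying, 53*313 = 16589 < 81380 = 10*8138, so 53/8138 is smaller: the intermediate fraction 105/26 is closer to x than 4/1.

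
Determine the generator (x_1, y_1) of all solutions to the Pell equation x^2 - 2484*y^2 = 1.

First expand sqrt(2484) as a continued fraction. With x_i = (sqrt(2484) + m_i)/d_i and (m_0, d_0) = (0, 1): a_0 = floor(sqrt(2484)) = 49, since 49^2 = 2401 <= 2484 < 2500 = 50^2.
Iterate m_{i+1} = d_i*a_i - m_i, d_{i+1} = (2484 - m_{i+1}^2)/d_i, a_{i+1} = floor((a_0 + m_{i+1})/d_{i+1}):
  m_1 = 1*49 - 0 = 49, d_1 = (2484 - 49^2)/1 = 83/1 = 83, a_1 = floor((49 + 49)/83) = 1.
  m_2 = 83*1 - 49 = 34, d_2 = (2484 - 34^2)/83 = 1328/83 = 16, a_2 = floor((49 + 34)/16) = 5.
  m_3 = 16*5 - 34 = 46, d_3 = (2484 - 46^2)/16 = 368/16 = 23, a_3 = floor((49 + 46)/23) = 4.
  m_4 = 23*4 - 46 = 46, d_4 = (2484 - 46^2)/23 = 368/23 = 16, a_4 = floor((49 + 46)/16) = 5.
  m_5 = 16*5 - 46 = 34, d_5 = (2484 - 34^2)/16 = 1328/16 = 83, a_5 = floor((49 + 34)/83) = 1.
  m_6 = 83*1 - 34 = 49, d_6 = (2484 - 49^2)/83 = 83/83 = 1, a_6 = floor((49 + 49)/1) = 98.
  m_7 = 1*98 - 49 = 49, d_7 = (2484 - 49^2)/1 = 83/1 = 83: (m_7, d_7) = (m_1, d_1) = (49, 83), so from here the quotients repeat a_1, ..., a_6; the period length is 6.
So sqrt(2484) = [49; (1, 5, 4, 5, 1, 98)] with period length k = 6.
k is even, so the fundamental solution of x^2 - 2484y^2 = 1 is (p_{k-1}, q_{k-1}) = (p_5, q_5); compute convergents through index 5.
Convergents (p_i = a_i*p_{i-1} + p_{i-2}, q_i = a_i*q_{i-1} + q_{i-2} with p_{-2}=0, p_{-1}=1, q_{-2}=1, q_{-1}=0):
  i=0: a_0=49, p_0 = 49*1 + 0 = 49, q_0 = 49*0 + 1 = 1.
  i=1: a_1=1, p_1 = 1*49 + 1 = 50, q_1 = 1*1 + 0 = 1.
  i=2: a_2=5, p_2 = 5*50 + 49 = 299, q_2 = 5*1 + 1 = 6.
  i=3: a_3=4, p_3 = 4*299 + 50 = 1246, q_3 = 4*6 + 1 = 25.
  i=4: a_4=5, p_4 = 5*1246 + 299 = 6529, q_4 = 5*25 + 6 = 131.
  i=5: a_5=1, p_5 = 1*6529 + 1246 = 7775, q_5 = 1*131 + 25 = 156.
Check: 7775^2 - 2484*156^2 = 60450625 - 60450624 = 1, so (x, y) = (7775, 156) solves the equation, and by the theorem it is the least positive solution.

(x, y) = (7775, 156)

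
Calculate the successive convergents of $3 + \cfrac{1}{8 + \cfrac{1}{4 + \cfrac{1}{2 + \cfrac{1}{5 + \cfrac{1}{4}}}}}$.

3/1, 25/8, 103/33, 231/74, 1258/403, 5263/1686

Using the convergent recurrence p_i = a_i*p_{i-1} + p_{i-2}, q_i = a_i*q_{i-1} + q_{i-2} with p_{-2}=0, p_{-1}=1, q_{-2}=1, q_{-1}=0:
  i=0: a_0=3, p_0 = 3*1 + 0 = 3, q_0 = 3*0 + 1 = 1.
  i=1: a_1=8, p_1 = 8*3 + 1 = 25, q_1 = 8*1 + 0 = 8.
  i=2: a_2=4, p_2 = 4*25 + 3 = 103, q_2 = 4*8 + 1 = 33.
  i=3: a_3=2, p_3 = 2*103 + 25 = 231, q_3 = 2*33 + 8 = 74.
  i=4: a_4=5, p_4 = 5*231 + 103 = 1258, q_4 = 5*74 + 33 = 403.
  i=5: a_5=4, p_5 = 4*1258 + 231 = 5263, q_5 = 4*403 + 74 = 1686.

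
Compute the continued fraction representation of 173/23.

Run the Euclidean algorithm on 173 and 23; the successive quotients are the partial quotients a_0, a_1, ... (each step inverts the fractional part left over by the previous one):
  173 = 7*23 + 12, so a_0 = 7.
  23 = 1*12 + 11, so a_1 = 1.
  12 = 1*11 + 1, so a_2 = 1.
  11 = 11*1 + 0, so a_3 = 11.
The remainder reaches 0 after 4 divisions, so the expansion has 4 partial quotients, read off in order.

[7; 1, 1, 11]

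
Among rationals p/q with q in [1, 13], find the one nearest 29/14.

Expand x = 29/14 as a continued fraction with the Euclidean algorithm:
  29 = 2*14 + 1, so a_0 = 2.
  14 = 14*1 + 0, so a_1 = 14.
so x = [2; 14].
Convergents (p_i = a_i*p_{i-1} + p_{i-2}, q_i = a_i*q_{i-1} + q_{i-2} with p_{-2}=0, p_{-1}=1, q_{-2}=1, q_{-1}=0), until the denominator exceeds 13:
  i=0: a_0=2, p_0 = 2*1 + 0 = 2, q_0 = 2*0 + 1 = 1.
  i=1: a_1=14, p_1 = 14*2 + 1 = 29, q_1 = 14*1 + 0 = 14.
q_1 = 14 > 13, so the last convergent with denominator <= 13 is p_0/q_0 = 2/1.
The closest fraction with denominator <= 13 is either p_0/q_0 or the intermediate fraction (k*p_0 + p_{-1})/(k*q_0 + q_{-1}) with the largest k >= 1 whose denominator stays <= 13; these approach x as k grows, and every other convergent or intermediate fraction in range is farther away.
Largest k: floor((13 - q_{-1})/q_0) = floor((13 - 0)/1) = 13 (using the seeds p_{-1} = 1, q_{-1} = 0).
That gives (13*2 + 1)/(13*1 + 0) = 27/13.
Compare the errors: |x - 2/1| = |29*1 - 2*14|/(14*1) = 1/14, and |x - 27/13| = |29*13 - 27*14|/(14*13) = 1/182.
Cross-multiplying, 1*14 = 14 < 182 = 1*182, so 1/182 is smaller: the intermediate fraction 27/13 is closer to x than 2/1.

27/13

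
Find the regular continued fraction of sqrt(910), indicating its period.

[30; (6, 60)]

Write x_i = (sqrt(910) + m_i)/d_i with (m_0, d_0) = (0, 1). a_0 = floor(sqrt(910)) = 30, since 30^2 = 900 <= 910 < 961 = 31^2.
Iterate m_{i+1} = d_i*a_i - m_i, d_{i+1} = (910 - m_{i+1}^2)/d_i, a_{i+1} = floor((a_0 + m_{i+1})/d_{i+1}):
  m_1 = 1*30 - 0 = 30, d_1 = (910 - 30^2)/1 = 10/1 = 10, a_1 = floor((30 + 30)/10) = 6.
  m_2 = 10*6 - 30 = 30, d_2 = (910 - 30^2)/10 = 10/10 = 1, a_2 = floor((30 + 30)/1) = 60.
  m_3 = 1*60 - 30 = 30, d_3 = (910 - 30^2)/1 = 10/1 = 10: (m_3, d_3) = (m_1, d_1) = (30, 10), so from here the quotients repeat a_1, a_2; the period length is 2.
Hence the expansion of sqrt(910) is a_0 = 30 followed by the repeating block 6, 60 (period 2).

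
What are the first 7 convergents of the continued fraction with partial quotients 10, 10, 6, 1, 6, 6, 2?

10/1, 101/10, 616/61, 717/71, 4918/487, 30225/2993, 65368/6473

Using the convergent recurrence p_i = a_i*p_{i-1} + p_{i-2}, q_i = a_i*q_{i-1} + q_{i-2} with p_{-2}=0, p_{-1}=1, q_{-2}=1, q_{-1}=0:
  i=0: a_0=10, p_0 = 10*1 + 0 = 10, q_0 = 10*0 + 1 = 1.
  i=1: a_1=10, p_1 = 10*10 + 1 = 101, q_1 = 10*1 + 0 = 10.
  i=2: a_2=6, p_2 = 6*101 + 10 = 616, q_2 = 6*10 + 1 = 61.
  i=3: a_3=1, p_3 = 1*616 + 101 = 717, q_3 = 1*61 + 10 = 71.
  i=4: a_4=6, p_4 = 6*717 + 616 = 4918, q_4 = 6*71 + 61 = 487.
  i=5: a_5=6, p_5 = 6*4918 + 717 = 30225, q_5 = 6*487 + 71 = 2993.
  i=6: a_6=2, p_6 = 2*30225 + 4918 = 65368, q_6 = 2*2993 + 487 = 6473.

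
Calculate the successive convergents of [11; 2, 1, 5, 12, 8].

11/1, 23/2, 34/3, 193/17, 2350/207, 18993/1673

Using the convergent recurrence p_i = a_i*p_{i-1} + p_{i-2}, q_i = a_i*q_{i-1} + q_{i-2} with p_{-2}=0, p_{-1}=1, q_{-2}=1, q_{-1}=0:
  i=0: a_0=11, p_0 = 11*1 + 0 = 11, q_0 = 11*0 + 1 = 1.
  i=1: a_1=2, p_1 = 2*11 + 1 = 23, q_1 = 2*1 + 0 = 2.
  i=2: a_2=1, p_2 = 1*23 + 11 = 34, q_2 = 1*2 + 1 = 3.
  i=3: a_3=5, p_3 = 5*34 + 23 = 193, q_3 = 5*3 + 2 = 17.
  i=4: a_4=12, p_4 = 12*193 + 34 = 2350, q_4 = 12*17 + 3 = 207.
  i=5: a_5=8, p_5 = 8*2350 + 193 = 18993, q_5 = 8*207 + 17 = 1673.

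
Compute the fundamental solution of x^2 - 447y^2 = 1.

First expand sqrt(447) as a continued fraction. With x_i = (sqrt(447) + m_i)/d_i and (m_0, d_0) = (0, 1): a_0 = floor(sqrt(447)) = 21, since 21^2 = 441 <= 447 < 484 = 22^2.
Iterate m_{i+1} = d_i*a_i - m_i, d_{i+1} = (447 - m_{i+1}^2)/d_i, a_{i+1} = floor((a_0 + m_{i+1})/d_{i+1}):
  m_1 = 1*21 - 0 = 21, d_1 = (447 - 21^2)/1 = 6/1 = 6, a_1 = floor((21 + 21)/6) = 7.
  m_2 = 6*7 - 21 = 21, d_2 = (447 - 21^2)/6 = 6/6 = 1, a_2 = floor((21 + 21)/1) = 42.
  m_3 = 1*42 - 21 = 21, d_3 = (447 - 21^2)/1 = 6/1 = 6: (m_3, d_3) = (m_1, d_1) = (21, 6), so from here the quotients repeat a_1, a_2; the period length is 2.
So sqrt(447) = [21; (7, 42)] with period length k = 2.
k is even, so the fundamental solution of x^2 - 447y^2 = 1 is (p_{k-1}, q_{k-1}) = (p_1, q_1); compute convergents through index 1.
Convergents (p_i = a_i*p_{i-1} + p_{i-2}, q_i = a_i*q_{i-1} + q_{i-2} with p_{-2}=0, p_{-1}=1, q_{-2}=1, q_{-1}=0):
  i=0: a_0=21, p_0 = 21*1 + 0 = 21, q_0 = 21*0 + 1 = 1.
  i=1: a_1=7, p_1 = 7*21 + 1 = 148, q_1 = 7*1 + 0 = 7.
Check: 148^2 - 447*7^2 = 21904 - 21903 = 1, so (x, y) = (148, 7) solves the equation, and by the theorem it is the least positive solution.

(x, y) = (148, 7)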